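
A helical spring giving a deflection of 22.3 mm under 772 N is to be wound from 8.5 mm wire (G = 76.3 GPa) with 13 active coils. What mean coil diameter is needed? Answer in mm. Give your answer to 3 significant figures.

Required rate k = F/δ = 772/22.3 = 34.619 N/mm
D = (Gd⁴/(8N_a·k))^(1/3) = (76.3×10³·8.5⁴/(8·13·34.619))^(1/3)
  = (110625)^(1/3) = 48.0048 mm

48.0 mm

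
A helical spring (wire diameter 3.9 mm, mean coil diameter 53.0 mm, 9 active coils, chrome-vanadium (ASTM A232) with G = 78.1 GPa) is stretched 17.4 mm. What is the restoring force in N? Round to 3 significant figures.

29.3 N

k = Gd⁴/(8D³N_a) = (78.1×10³)(3.9⁴)/(8·53.0³·9) = 1.6856 N/mm
F = k·δ = 1.6856 × 17.4 = 29.329 N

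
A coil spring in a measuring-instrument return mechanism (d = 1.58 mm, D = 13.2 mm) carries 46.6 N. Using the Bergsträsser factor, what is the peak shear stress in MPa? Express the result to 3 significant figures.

462 MPa

Spring index C = D/d = 13.2/1.58 = 8.3544
K_B = (4C+2)/(4C−3) = 35.418/30.418 = 1.1644
τ₀ = 8FD/(πd³) = 8·46.6·13.2/(π·1.58³) = 4920.96/12.391 = 397.13 MPa
τ_max = K·τ₀ = 1.1644 × 397.13 = 462.41 MPa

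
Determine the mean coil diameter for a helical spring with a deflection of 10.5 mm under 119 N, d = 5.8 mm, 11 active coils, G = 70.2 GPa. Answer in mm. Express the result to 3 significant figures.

43.0 mm

Required rate k = F/δ = 119/10.5 = 11.333 N/mm
D = (Gd⁴/(8N_a·k))^(1/3) = (70.2×10³·5.8⁴/(8·11·11.333))^(1/3)
  = (79654.2)^(1/3) = 43.0265 mm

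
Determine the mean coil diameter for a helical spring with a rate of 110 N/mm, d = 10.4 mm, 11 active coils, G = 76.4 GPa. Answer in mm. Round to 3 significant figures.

D = (Gd⁴/(8N_a·k))^(1/3) = (76.4×10³·10.4⁴/(8·11·110))^(1/3)
  = (92331.8)^(1/3) = 45.1978 mm

45.2 mm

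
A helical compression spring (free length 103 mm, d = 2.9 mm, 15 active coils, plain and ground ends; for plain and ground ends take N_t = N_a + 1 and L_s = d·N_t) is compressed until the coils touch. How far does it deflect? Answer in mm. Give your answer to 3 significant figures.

56.6 mm

N_t = 16; L_s = 2.9·16 = 46.4 mm
δ_solid = L₀ − L_s = 103 − 46.4 = 56.6 mm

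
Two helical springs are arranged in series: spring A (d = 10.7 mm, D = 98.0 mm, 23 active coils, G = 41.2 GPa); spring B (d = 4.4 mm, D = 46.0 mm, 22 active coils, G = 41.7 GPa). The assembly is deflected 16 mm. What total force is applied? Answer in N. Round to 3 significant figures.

k_A = Gd⁴/(8D³N_a) = (41.2×10³)(10.7⁴)/(8·98.0³·23) = 3.1184 N/mm
k_B = Gd⁴/(8D³N_a) = (41.7×10³)(4.4⁴)/(8·46.0³·22) = 0.91235 N/mm
Series: 1/k_eq = 1/3.1184 + 1/0.91235 = 1.4167; k_eq = 0.70584 N/mm
F = k_eq·δ = 0.70584·16 = 11.293 N

11.3 N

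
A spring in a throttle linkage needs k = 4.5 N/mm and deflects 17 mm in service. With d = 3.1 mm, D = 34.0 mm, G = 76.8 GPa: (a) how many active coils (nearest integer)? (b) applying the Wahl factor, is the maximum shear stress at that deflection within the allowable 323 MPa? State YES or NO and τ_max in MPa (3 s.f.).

(a) 5 coils; (b) YES, τ_max = 252 MPa

N_a = Gd⁴/(8D³k) = (76.8×10³)(3.1⁴)/(8·34.0³·4.5) = 5.013 → N_a = 5
Actual rate k = Gd⁴/(8D³·5) = 4.5114 N/mm
Working load F = kδ = 4.5114·17 = 76.694 N
C = 34.0/3.1 = 10.9677; K_W = (4C−1)/(4C−4)+0.615/C = 1.1313
τ_max = K_W·8FD/(πd³) = 1.1313·222.89 = 252.16 MPa
τ_max ≤ 323 MPa → acceptable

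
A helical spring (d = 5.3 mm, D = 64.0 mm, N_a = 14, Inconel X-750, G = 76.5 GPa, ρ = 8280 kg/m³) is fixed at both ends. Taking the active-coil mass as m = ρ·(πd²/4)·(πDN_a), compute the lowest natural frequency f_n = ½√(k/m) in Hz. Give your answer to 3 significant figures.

k = Gd⁴/(8D³N_a) = (76.5×10³)(5.3⁴)/(8·64.0³·14) = 2.0559 N/mm = 2055.9 N/m
Wire length L = πDN_a = π·64.0·14 = 2814.9 mm
m = ρ·(πd²/4)·L = 8280 × 22.062×10⁻⁶ m² × 2.8149 m = 0.5142 kg
f_n = ½√(k/m) = 0.5·√(2055.9/0.5142) = 0.5·√(3998.3) = 31.616 Hz

31.6 Hz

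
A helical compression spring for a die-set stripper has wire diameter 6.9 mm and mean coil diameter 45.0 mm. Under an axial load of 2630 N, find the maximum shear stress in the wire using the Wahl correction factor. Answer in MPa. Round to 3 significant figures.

1130 MPa

Spring index C = D/d = 45.0/6.9 = 6.5217
K_W = (4C−1)/(4C−4) + 0.615/C = 25.087/22.087 + 0.0943 = 1.2301
τ₀ = 8FD/(πd³) = 8·2630·45.0/(π·6.9³) = 946800/1032 = 917.41 MPa
τ_max = K·τ₀ = 1.2301 × 917.41 = 1128.5 MPa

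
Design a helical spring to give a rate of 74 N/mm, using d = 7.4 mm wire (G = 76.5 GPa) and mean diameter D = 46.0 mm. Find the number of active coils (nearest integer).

4

N_a = Gd⁴/(8D³k) = (76.5×10³ × 7.4⁴)/(8 × 46.0³ × 74)
    = 2.29397e+08 / 5.76229e+07 = 3.981 → 4 coils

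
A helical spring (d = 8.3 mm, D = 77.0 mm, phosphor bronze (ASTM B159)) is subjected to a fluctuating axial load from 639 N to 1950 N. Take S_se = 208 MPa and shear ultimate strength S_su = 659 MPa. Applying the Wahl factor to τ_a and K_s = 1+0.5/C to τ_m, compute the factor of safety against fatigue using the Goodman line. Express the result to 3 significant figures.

C = D/d = 77.0/8.3 = 9.2771; K_W = (4C−1)/(4C−4)+0.615/C = 1.1569; K_s = 1+0.5/C = 1.0539
F_a = (F_max−F_min)/2 = 655.5 N; F_m = (F_max+F_min)/2 = 1294.5 N
τ_a = K_W·8F_aD/(πd³) = 1.1569 × 224.79 = 260.06 MPa
τ_m = K_s·8F_mD/(πd³) = 1.0539 × 443.91 = 467.84 MPa
Goodman: 1/n_f = τ_a/S_se + τ_m/S_su = 260.06/208 + 467.84/659 = 1.25027 + 0.70992 = 1.9602
n_f = 1/1.9602 = 0.5102

0.510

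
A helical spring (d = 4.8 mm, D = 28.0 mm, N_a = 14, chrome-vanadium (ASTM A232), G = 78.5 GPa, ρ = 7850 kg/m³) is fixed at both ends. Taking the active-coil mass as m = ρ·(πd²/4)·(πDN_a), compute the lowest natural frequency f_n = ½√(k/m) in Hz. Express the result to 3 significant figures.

156 Hz

k = Gd⁴/(8D³N_a) = (78.5×10³)(4.8⁴)/(8·28.0³·14) = 16.949 N/mm = 16949 N/m
Wire length L = πDN_a = π·28.0·14 = 1231.5 mm
m = ρ·(πd²/4)·L = 7850 × 18.096×10⁻⁶ m² × 1.2315 m = 0.17494 kg
f_n = ½√(k/m) = 0.5·√(16949/0.17494) = 0.5·√(96887) = 155.63 Hz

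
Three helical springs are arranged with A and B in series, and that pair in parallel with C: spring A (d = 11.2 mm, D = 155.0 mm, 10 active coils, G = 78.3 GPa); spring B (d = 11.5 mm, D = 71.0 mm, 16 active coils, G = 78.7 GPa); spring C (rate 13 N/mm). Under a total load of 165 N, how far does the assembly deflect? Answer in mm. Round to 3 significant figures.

k_A = Gd⁴/(8D³N_a) = (78.3×10³)(11.2⁴)/(8·155.0³·10) = 4.1357 N/mm
k_B = Gd⁴/(8D³N_a) = (78.7×10³)(11.5⁴)/(8·71.0³·16) = 30.046 N/mm
Springs A,B series: k_AB = 1/(1/4.1357+1/30.046) = 3.6353 N/mm; parallel with C: k_eq = 3.6353+13 = 16.635 N/mm
δ = F/k_eq = 165/16.635 = 9.9187 mm

9.92 mm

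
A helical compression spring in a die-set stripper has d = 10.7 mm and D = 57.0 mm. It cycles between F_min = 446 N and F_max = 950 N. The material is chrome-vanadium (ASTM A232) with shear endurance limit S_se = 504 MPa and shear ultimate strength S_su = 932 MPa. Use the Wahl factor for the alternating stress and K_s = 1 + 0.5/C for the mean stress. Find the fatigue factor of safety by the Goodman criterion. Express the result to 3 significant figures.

C = D/d = 57.0/10.7 = 5.3271; K_W = (4C−1)/(4C−4)+0.615/C = 1.2888; K_s = 1+0.5/C = 1.0939
F_a = (F_max−F_min)/2 = 252 N; F_m = (F_max+F_min)/2 = 698 N
τ_a = K_W·8F_aD/(πd³) = 1.2888 × 29.858 = 38.481 MPa
τ_m = K_s·8F_mD/(πd³) = 1.0939 × 82.703 = 90.465 MPa
Goodman: 1/n_f = τ_a/S_se + τ_m/S_su = 38.481/504 + 90.465/932 = 0.07635 + 0.09707 = 0.17342
n_f = 1/0.17342 = 5.766

5.77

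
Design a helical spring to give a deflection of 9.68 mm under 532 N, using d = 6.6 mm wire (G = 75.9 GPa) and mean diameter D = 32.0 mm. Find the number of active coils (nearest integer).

10

Required rate k = F/δ = 532/9.68 = 54.959 N/mm
N_a = Gd⁴/(8D³k) = (75.9×10³ × 6.6⁴)/(8 × 32.0³ × 54.959)
    = 1.44018e+08 / 1.44071e+07 = 9.996 → 10 coils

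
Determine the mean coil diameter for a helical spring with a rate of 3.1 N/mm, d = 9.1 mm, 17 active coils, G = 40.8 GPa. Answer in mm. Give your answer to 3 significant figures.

87.2 mm

D = (Gd⁴/(8N_a·k))^(1/3) = (40.8×10³·9.1⁴/(8·17·3.1))^(1/3)
  = (663629)^(1/3) = 87.2251 mm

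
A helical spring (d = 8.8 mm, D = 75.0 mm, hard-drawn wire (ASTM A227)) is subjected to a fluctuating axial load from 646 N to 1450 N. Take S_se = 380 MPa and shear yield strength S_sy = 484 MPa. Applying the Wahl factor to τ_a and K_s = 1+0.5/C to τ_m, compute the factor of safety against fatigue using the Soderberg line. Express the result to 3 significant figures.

1.01

C = D/d = 75.0/8.8 = 8.5227; K_W = (4C−1)/(4C−4)+0.615/C = 1.1719; K_s = 1+0.5/C = 1.0587
F_a = (F_max−F_min)/2 = 402 N; F_m = (F_max+F_min)/2 = 1048 N
τ_a = K_W·8F_aD/(πd³) = 1.1719 × 112.66 = 132.02 MPa
τ_m = K_s·8F_mD/(πd³) = 1.0587 × 293.71 = 310.94 MPa
Soderberg: 1/n_f = τ_a/S_se + τ_m/S_sy = 132.02/380 + 310.94/484 = 0.34743 + 0.64243 = 0.98987
n_f = 1/0.98987 = 1.01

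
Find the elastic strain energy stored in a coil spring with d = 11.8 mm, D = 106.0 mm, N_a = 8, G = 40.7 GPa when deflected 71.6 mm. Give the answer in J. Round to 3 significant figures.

k = Gd⁴/(8D³N_a) = (40.7×10³)(11.8⁴)/(8·106.0³·8) = 10.352 N/mm
U = ½kδ² = 0.5 × 10.352 × 71.6² = 26535 N·mm = 26.535 J

26.5 J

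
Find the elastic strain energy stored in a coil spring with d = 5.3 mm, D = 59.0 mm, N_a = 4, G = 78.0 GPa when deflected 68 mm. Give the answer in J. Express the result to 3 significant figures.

k = Gd⁴/(8D³N_a) = (78.0×10³)(5.3⁴)/(8·59.0³·4) = 9.3647 N/mm
U = ½kδ² = 0.5 × 9.3647 × 68² = 21651 N·mm = 21.651 J

21.7 J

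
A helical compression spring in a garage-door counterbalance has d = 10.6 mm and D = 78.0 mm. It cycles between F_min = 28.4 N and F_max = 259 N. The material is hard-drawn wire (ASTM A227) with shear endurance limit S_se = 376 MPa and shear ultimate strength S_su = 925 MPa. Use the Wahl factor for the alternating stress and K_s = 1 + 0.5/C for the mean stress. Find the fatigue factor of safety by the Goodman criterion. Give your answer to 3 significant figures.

C = D/d = 78.0/10.6 = 7.3585; K_W = (4C−1)/(4C−4)+0.615/C = 1.2015; K_s = 1+0.5/C = 1.0679
F_a = (F_max−F_min)/2 = 115.3 N; F_m = (F_max+F_min)/2 = 143.7 N
τ_a = K_W·8F_aD/(πd³) = 1.2015 × 19.229 = 23.104 MPa
τ_m = K_s·8F_mD/(πd³) = 1.0679 × 23.965 = 25.593 MPa
Goodman: 1/n_f = τ_a/S_se + τ_m/S_su = 23.104/376 + 25.593/925 = 0.06145 + 0.02767 = 0.089114
n_f = 1/0.089114 = 11.22

11.2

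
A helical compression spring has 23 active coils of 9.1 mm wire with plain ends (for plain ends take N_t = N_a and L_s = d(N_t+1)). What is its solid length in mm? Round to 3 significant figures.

plain ends: N_t = N_a = 23
L_s = d·(N_t+1) = 9.1 × 24 = 218.4 mm

218 mm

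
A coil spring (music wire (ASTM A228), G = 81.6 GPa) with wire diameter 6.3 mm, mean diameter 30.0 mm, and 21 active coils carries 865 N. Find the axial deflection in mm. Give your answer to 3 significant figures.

30.5 mm

k = Gd⁴/(8D³N_a) = (81.6×10³)(6.3⁴)/(8·30.0³·21) = 28.339 N/mm
δ = F/k = 865 / 28.339 = 30.524 mm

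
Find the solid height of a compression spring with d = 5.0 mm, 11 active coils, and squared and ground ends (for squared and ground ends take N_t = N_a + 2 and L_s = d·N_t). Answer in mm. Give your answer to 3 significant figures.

squared and ground ends: N_t = N_a + 2 = 11 + 2 = 13
L_s = d·N_t = 5.0 × 13 = 65 mm

65.0 mm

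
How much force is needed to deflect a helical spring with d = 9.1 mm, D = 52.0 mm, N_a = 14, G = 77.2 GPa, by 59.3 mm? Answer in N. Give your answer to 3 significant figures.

k = Gd⁴/(8D³N_a) = (77.2×10³)(9.1⁴)/(8·52.0³·14) = 33.617 N/mm
F = k·δ = 33.617 × 59.3 = 1993.5 N

1990 N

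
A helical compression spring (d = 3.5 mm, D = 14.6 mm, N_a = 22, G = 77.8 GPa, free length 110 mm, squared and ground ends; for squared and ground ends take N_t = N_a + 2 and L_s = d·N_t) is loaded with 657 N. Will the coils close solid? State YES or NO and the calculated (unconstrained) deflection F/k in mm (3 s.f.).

YES, δ = 30.8 mm

k = Gd⁴/(8D³N_a) = (77.8×10³)(3.5⁴)/(8·14.6³·22) = 21.315 N/mm
N_t = 24; L_s = 3.5·24 = 84 mm; δ_solid = L₀ − L_s = 110 − 84 = 26 mm
δ = F/k = 657/21.315 = 30.824 mm
δ ≥ δ_solid → spring goes solid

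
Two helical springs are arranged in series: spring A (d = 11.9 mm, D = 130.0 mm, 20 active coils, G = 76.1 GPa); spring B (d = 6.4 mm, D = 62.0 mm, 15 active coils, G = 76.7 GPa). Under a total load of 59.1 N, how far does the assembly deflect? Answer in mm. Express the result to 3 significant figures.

26.7 mm

k_A = Gd⁴/(8D³N_a) = (76.1×10³)(11.9⁴)/(8·130.0³·20) = 4.3413 N/mm
k_B = Gd⁴/(8D³N_a) = (76.7×10³)(6.4⁴)/(8·62.0³·15) = 4.4994 N/mm
Series: 1/k_eq = 1/4.3413 + 1/4.4994 = 0.45259; k_eq = 2.2095 N/mm
δ = F/k_eq = 59.1/2.2095 = 26.748 mm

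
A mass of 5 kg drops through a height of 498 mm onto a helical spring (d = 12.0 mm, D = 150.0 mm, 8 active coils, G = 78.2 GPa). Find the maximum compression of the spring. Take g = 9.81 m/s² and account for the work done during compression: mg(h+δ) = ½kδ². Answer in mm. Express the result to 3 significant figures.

k = Gd⁴/(8D³N_a) = (78.2×10³)(12.0⁴)/(8·150.0³·8) = 7.5072 N/mm
W = mg = 5 × 9.81 = 49.05 N
½kδ² − Wδ − Wh = 0 → δ = (W + √(W² + 2kWh))/k
δ = (49.05 + √(2405.9 + 366755))/7.5072 = (49.05 + 607.59)/7.5072 = 87.468 mm

87.5 mm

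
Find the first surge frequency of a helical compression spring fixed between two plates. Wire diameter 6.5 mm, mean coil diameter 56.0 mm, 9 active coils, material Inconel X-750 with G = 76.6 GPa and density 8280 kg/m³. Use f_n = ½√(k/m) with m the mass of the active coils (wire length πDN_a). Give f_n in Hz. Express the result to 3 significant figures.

k = Gd⁴/(8D³N_a) = (76.6×10³)(6.5⁴)/(8·56.0³·9) = 10.814 N/mm = 10814 N/m
Wire length L = πDN_a = π·56.0·9 = 1583.4 mm
m = ρ·(πd²/4)·L = 8280 × 33.183×10⁻⁶ m² × 1.5834 m = 0.43504 kg
f_n = ½√(k/m) = 0.5·√(10814/0.43504) = 0.5·√(24858) = 78.831 Hz

78.8 Hz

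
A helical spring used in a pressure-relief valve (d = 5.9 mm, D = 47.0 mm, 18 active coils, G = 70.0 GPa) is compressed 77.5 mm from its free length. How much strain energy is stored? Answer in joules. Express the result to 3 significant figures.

k = Gd⁴/(8D³N_a) = (70.0×10³)(5.9⁴)/(8·47.0³·18) = 5.6735 N/mm
U = ½kδ² = 0.5 × 5.6735 × 77.5² = 17038 N·mm = 17.038 J

17.0 J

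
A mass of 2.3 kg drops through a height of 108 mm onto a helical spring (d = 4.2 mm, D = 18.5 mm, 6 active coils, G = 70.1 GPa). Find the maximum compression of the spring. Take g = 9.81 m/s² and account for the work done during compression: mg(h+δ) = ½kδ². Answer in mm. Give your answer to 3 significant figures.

k = Gd⁴/(8D³N_a) = (70.1×10³)(4.2⁴)/(8·18.5³·6) = 71.773 N/mm
W = mg = 2.3 × 9.81 = 22.563 N
½kδ² − Wδ − Wh = 0 → δ = (W + √(W² + 2kWh))/k
δ = (22.563 + √(509.09 + 349792))/71.773 = (22.563 + 591.86)/71.773 = 8.5607 mm

8.56 mm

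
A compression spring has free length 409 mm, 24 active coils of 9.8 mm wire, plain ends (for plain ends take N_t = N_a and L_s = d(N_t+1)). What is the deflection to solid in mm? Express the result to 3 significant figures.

164 mm

N_t = 24; L_s = 9.8·25 = 245 mm
δ_solid = L₀ − L_s = 409 − 245 = 164 mm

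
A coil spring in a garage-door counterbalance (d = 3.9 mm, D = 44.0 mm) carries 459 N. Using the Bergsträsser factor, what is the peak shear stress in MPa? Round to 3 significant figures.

Spring index C = D/d = 44.0/3.9 = 11.2821
K_B = (4C+2)/(4C−3) = 47.128/42.128 = 1.1187
τ₀ = 8FD/(πd³) = 8·459·44.0/(π·3.9³) = 161568/186.36 = 866.99 MPa
τ_max = K·τ₀ = 1.1187 × 866.99 = 969.88 MPa

970 MPa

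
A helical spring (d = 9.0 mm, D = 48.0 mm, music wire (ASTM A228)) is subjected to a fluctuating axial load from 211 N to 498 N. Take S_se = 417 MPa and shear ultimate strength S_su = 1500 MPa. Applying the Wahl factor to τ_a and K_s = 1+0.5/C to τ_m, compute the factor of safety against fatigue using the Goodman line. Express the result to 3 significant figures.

8.50

C = D/d = 48.0/9.0 = 5.3333; K_W = (4C−1)/(4C−4)+0.615/C = 1.2884; K_s = 1+0.5/C = 1.0938
F_a = (F_max−F_min)/2 = 143.5 N; F_m = (F_max+F_min)/2 = 354.5 N
τ_a = K_W·8F_aD/(πd³) = 1.2884 × 24.061 = 30.999 MPa
τ_m = K_s·8F_mD/(πd³) = 1.0938 × 59.439 = 65.011 MPa
Goodman: 1/n_f = τ_a/S_se + τ_m/S_su = 30.999/417 + 65.011/1500 = 0.07434 + 0.04334 = 0.11768
n_f = 1/0.11768 = 8.498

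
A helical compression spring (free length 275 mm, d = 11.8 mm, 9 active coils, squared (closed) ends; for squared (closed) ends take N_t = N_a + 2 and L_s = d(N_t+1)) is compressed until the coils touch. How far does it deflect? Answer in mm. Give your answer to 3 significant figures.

133 mm

N_t = 11; L_s = 11.8·12 = 141.6 mm
δ_solid = L₀ − L_s = 275 − 141.6 = 133.4 mm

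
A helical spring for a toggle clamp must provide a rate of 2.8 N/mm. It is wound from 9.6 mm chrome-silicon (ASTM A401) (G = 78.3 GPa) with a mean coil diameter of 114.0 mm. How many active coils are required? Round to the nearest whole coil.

N_a = Gd⁴/(8D³k) = (78.3×10³ × 9.6⁴)/(8 × 114.0³ × 2.8)
    = 6.65038e+08 / 3.31866e+07 = 20.04 → 20 coils

20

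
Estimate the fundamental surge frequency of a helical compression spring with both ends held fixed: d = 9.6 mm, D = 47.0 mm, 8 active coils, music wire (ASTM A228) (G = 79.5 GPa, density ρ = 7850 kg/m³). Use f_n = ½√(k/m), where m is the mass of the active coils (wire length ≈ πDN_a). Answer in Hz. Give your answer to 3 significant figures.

195 Hz

k = Gd⁴/(8D³N_a) = (79.5×10³)(9.6⁴)/(8·47.0³·8) = 101.62 N/mm = 1.0162e+05 N/m
Wire length L = πDN_a = π·47.0·8 = 1181.2 mm
m = ρ·(πd²/4)·L = 7850 × 72.382×10⁻⁶ m² × 1.1812 m = 0.67118 kg
f_n = ½√(k/m) = 0.5·√(1.0162e+05/0.67118) = 0.5·√(1.514e+05) = 194.55 Hz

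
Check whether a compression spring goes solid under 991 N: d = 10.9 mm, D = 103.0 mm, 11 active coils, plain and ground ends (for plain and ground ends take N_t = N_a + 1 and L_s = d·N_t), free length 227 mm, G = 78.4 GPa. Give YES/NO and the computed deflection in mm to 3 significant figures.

k = Gd⁴/(8D³N_a) = (78.4×10³)(10.9⁴)/(8·103.0³·11) = 11.509 N/mm
N_t = 12; L_s = 10.9·12 = 130.8 mm; δ_solid = L₀ − L_s = 227 − 130.8 = 96.2 mm
δ = F/k = 991/11.509 = 86.108 mm
δ < δ_solid → spring does not go solid

NO, δ = 86.1 mm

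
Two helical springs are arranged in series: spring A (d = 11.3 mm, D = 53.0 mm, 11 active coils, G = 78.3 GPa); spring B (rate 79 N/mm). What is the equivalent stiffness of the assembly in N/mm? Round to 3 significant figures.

k_A = Gd⁴/(8D³N_a) = (78.3×10³)(11.3⁴)/(8·53.0³·11) = 97.446 N/mm
Series: 1/k_eq = 1/97.446 + 1/79 = 0.02292; k_eq = 43.629 N/mm

43.6 N/mm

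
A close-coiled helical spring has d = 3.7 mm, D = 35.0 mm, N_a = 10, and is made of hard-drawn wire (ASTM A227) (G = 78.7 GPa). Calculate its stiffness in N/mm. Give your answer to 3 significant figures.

k = Gd⁴/(8D³N_a) = (78.7×10³ × 3.7⁴) / (8 × 35.0³ × 10)
  = 1.47496e+07 / 3.43e+06 = 4.3002 N/mm

4.30 N/mm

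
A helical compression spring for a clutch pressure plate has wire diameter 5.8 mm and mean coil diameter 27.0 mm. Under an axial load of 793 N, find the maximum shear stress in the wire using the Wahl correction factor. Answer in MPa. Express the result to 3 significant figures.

374 MPa

Spring index C = D/d = 27.0/5.8 = 4.6552
K_W = (4C−1)/(4C−4) + 0.615/C = 17.621/14.621 + 0.1321 = 1.3373
τ₀ = 8FD/(πd³) = 8·793·27.0/(π·5.8³) = 171288/612.96 = 279.44 MPa
τ_max = K·τ₀ = 1.3373 × 279.44 = 373.7 MPa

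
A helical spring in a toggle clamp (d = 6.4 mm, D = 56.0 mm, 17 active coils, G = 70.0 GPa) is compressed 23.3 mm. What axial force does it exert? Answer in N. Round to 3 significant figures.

k = Gd⁴/(8D³N_a) = (70.0×10³)(6.4⁴)/(8·56.0³·17) = 4.9172 N/mm
F = k·δ = 4.9172 × 23.3 = 114.57 N

115 N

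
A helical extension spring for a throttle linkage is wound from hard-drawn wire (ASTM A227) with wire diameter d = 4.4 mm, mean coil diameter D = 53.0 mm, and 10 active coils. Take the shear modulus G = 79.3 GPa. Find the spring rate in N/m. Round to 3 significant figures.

k = Gd⁴/(8D³N_a) = (79.3×10³ × 4.4⁴) / (8 × 53.0³ × 10)
  = 2.97224e+07 / 1.19102e+07 = 2.4956 N/mm = 2495.6 N/m

2500 N/m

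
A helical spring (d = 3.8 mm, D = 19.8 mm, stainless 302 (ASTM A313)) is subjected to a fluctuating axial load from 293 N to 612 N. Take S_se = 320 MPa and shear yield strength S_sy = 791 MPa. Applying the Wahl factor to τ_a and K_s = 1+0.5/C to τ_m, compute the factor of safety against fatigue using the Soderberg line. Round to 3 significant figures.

C = D/d = 19.8/3.8 = 5.2105; K_W = (4C−1)/(4C−4)+0.615/C = 1.2962; K_s = 1+0.5/C = 1.0960
F_a = (F_max−F_min)/2 = 159.5 N; F_m = (F_max+F_min)/2 = 452.5 N
τ_a = K_W·8F_aD/(πd³) = 1.2962 × 146.56 = 189.96 MPa
τ_m = K_s·8F_mD/(πd³) = 1.0960 × 415.79 = 455.69 MPa
Soderberg: 1/n_f = τ_a/S_se + τ_m/S_sy = 189.96/320 + 455.69/791 = 0.59364 + 0.57609 = 1.1697
n_f = 1/1.1697 = 0.8549

0.855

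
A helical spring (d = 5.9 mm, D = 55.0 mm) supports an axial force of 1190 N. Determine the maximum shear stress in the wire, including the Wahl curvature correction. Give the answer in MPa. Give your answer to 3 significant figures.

Spring index C = D/d = 55.0/5.9 = 9.3220
K_W = (4C−1)/(4C−4) + 0.615/C = 36.288/33.288 + 0.0660 = 1.1561
τ₀ = 8FD/(πd³) = 8·1190·55.0/(π·5.9³) = 523600/645.22 = 811.51 MPa
τ_max = K·τ₀ = 1.1561 × 811.51 = 938.18 MPa

938 MPa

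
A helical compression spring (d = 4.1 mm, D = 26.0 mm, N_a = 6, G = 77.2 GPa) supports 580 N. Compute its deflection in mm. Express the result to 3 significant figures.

22.4 mm

k = Gd⁴/(8D³N_a) = (77.2×10³)(4.1⁴)/(8·26.0³·6) = 25.858 N/mm
δ = F/k = 580 / 25.858 = 22.43 mm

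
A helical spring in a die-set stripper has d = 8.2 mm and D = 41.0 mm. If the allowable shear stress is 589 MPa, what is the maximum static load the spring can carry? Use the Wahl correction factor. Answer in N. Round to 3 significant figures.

C = D/d = 41.0/8.2 = 5.0000
K_W = (4C−1)/(4C−4) + 0.615/C = 19.000/16.000 + 0.1230 = 1.3105
τ_max = K·8FD/(πd³) → F_max = τ_allow·πd³/(8DK)
F_max = 589·π·8.2³/(8·41.0·1.3105) = 1.0203e+06/429.84 = 2373.5 N

2370 N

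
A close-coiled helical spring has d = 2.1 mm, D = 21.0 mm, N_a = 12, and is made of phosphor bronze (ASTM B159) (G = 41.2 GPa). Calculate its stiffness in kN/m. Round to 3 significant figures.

k = Gd⁴/(8D³N_a) = (41.2×10³ × 2.1⁴) / (8 × 21.0³ × 12)
  = 801262 / 889056 = 0.90125 N/mm

0.901 kN/m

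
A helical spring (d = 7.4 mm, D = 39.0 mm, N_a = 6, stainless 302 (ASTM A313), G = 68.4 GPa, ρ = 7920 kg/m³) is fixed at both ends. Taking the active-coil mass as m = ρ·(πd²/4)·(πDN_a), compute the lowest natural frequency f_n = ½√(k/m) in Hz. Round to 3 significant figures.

k = Gd⁴/(8D³N_a) = (68.4×10³)(7.4⁴)/(8·39.0³·6) = 72.036 N/mm = 72036 N/m
Wire length L = πDN_a = π·39.0·6 = 735.13 mm
m = ρ·(πd²/4)·L = 7920 × 43.008×10⁻⁶ m² × 0.73513 m = 0.25041 kg
f_n = ½√(k/m) = 0.5·√(72036/0.25041) = 0.5·√(2.8768e+05) = 268.18 Hz

268 Hz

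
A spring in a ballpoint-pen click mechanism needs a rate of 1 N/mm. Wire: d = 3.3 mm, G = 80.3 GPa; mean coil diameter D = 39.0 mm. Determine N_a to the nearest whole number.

N_a = Gd⁴/(8D³k) = (80.3×10³ × 3.3⁴)/(8 × 39.0³ × 1)
    = 9.52295e+06 / 474552 = 20.07 → 20 coils

20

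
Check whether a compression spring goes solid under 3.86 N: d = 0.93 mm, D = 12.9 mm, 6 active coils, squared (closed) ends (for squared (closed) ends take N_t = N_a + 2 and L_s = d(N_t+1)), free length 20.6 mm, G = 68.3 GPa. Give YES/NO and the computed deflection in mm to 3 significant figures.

NO, δ = 7.78 mm

k = Gd⁴/(8D³N_a) = (68.3×10³)(0.93⁴)/(8·12.9³·6) = 0.49584 N/mm
N_t = 8; L_s = 0.93·9 = 8.37 mm; δ_solid = L₀ − L_s = 20.6 − 8.37 = 12.23 mm
δ = F/k = 3.86/0.49584 = 7.7848 mm
δ < δ_solid → spring does not go solid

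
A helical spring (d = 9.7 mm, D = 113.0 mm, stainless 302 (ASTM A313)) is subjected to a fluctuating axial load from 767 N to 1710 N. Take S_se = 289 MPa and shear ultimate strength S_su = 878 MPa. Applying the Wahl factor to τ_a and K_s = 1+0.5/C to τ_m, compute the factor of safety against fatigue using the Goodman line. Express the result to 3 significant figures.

0.960

C = D/d = 113.0/9.7 = 11.6495; K_W = (4C−1)/(4C−4)+0.615/C = 1.1232; K_s = 1+0.5/C = 1.0429
F_a = (F_max−F_min)/2 = 471.5 N; F_m = (F_max+F_min)/2 = 1238.5 N
τ_a = K_W·8F_aD/(πd³) = 1.1232 × 148.66 = 166.97 MPa
τ_m = K_s·8F_mD/(πd³) = 1.0429 × 390.48 = 407.24 MPa
Goodman: 1/n_f = τ_a/S_se + τ_m/S_su = 166.97/289 + 407.24/878 = 0.57777 + 0.46383 = 1.0416
n_f = 1/1.0416 = 0.9601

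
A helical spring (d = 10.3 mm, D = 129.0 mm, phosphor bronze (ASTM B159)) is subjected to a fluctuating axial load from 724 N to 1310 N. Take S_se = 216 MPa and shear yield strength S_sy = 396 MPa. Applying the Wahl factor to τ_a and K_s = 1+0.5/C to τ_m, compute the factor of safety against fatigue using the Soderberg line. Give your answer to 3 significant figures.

0.795

C = D/d = 129.0/10.3 = 12.5243; K_W = (4C−1)/(4C−4)+0.615/C = 1.1142; K_s = 1+0.5/C = 1.0399
F_a = (F_max−F_min)/2 = 293 N; F_m = (F_max+F_min)/2 = 1017 N
τ_a = K_W·8F_aD/(πd³) = 1.1142 × 88.082 = 98.139 MPa
τ_m = K_s·8F_mD/(πd³) = 1.0399 × 305.73 = 317.94 MPa
Soderberg: 1/n_f = τ_a/S_se + τ_m/S_sy = 98.139/216 + 317.94/396 = 0.45435 + 0.80287 = 1.2572
n_f = 1/1.2572 = 0.7954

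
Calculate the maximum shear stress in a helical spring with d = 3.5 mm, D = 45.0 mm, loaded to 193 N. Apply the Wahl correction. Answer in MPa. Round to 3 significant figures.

573 MPa

Spring index C = D/d = 45.0/3.5 = 12.8571
K_W = (4C−1)/(4C−4) + 0.615/C = 50.429/47.429 + 0.0478 = 1.1111
τ₀ = 8FD/(πd³) = 8·193·45.0/(π·3.5³) = 69480/134.7 = 515.83 MPa
τ_max = K·τ₀ = 1.1111 × 515.83 = 573.13 MPa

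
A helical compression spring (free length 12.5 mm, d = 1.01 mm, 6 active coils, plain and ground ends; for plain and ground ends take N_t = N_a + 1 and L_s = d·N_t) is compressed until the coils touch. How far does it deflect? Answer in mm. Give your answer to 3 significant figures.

5.43 mm

N_t = 7; L_s = 1.01·7 = 7.07 mm
δ_solid = L₀ − L_s = 12.5 − 7.07 = 5.43 mm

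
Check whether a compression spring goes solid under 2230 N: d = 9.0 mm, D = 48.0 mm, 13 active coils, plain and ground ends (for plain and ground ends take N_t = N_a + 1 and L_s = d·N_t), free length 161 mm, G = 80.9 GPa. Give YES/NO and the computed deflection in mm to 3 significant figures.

k = Gd⁴/(8D³N_a) = (80.9×10³)(9.0⁴)/(8·48.0³·13) = 46.149 N/mm
N_t = 14; L_s = 9.0·14 = 126 mm; δ_solid = L₀ − L_s = 161 − 126 = 35 mm
δ = F/k = 2230/46.149 = 48.322 mm
δ ≥ δ_solid → spring goes solid

YES, δ = 48.3 mm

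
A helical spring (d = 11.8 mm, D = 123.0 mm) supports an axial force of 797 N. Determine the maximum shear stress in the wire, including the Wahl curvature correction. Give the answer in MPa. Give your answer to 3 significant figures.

Spring index C = D/d = 123.0/11.8 = 10.4237
K_W = (4C−1)/(4C−4) + 0.615/C = 40.695/37.695 + 0.0590 = 1.1386
τ₀ = 8FD/(πd³) = 8·797·123.0/(π·11.8³) = 784248/5161.7 = 151.93 MPa
τ_max = K·τ₀ = 1.1386 × 151.93 = 172.99 MPa

173 MPa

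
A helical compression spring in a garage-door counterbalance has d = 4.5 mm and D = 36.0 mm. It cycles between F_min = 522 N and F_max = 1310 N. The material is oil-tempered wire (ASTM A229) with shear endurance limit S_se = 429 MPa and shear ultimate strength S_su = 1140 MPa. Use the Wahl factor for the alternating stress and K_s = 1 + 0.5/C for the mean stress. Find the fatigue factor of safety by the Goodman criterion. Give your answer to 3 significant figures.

0.512

C = D/d = 36.0/4.5 = 8.0000; K_W = (4C−1)/(4C−4)+0.615/C = 1.1840; K_s = 1+0.5/C = 1.0625
F_a = (F_max−F_min)/2 = 394 N; F_m = (F_max+F_min)/2 = 916 N
τ_a = K_W·8F_aD/(πd³) = 1.1840 × 396.37 = 469.31 MPa
τ_m = K_s·8F_mD/(πd³) = 1.0625 × 921.51 = 979.11 MPa
Goodman: 1/n_f = τ_a/S_se + τ_m/S_su = 469.31/429 + 979.11/1140 = 1.09396 + 0.85886 = 1.9528
n_f = 1/1.9528 = 0.5121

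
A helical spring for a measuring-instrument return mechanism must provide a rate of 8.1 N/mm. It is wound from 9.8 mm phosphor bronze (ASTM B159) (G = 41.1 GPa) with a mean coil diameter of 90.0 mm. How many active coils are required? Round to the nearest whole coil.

8

N_a = Gd⁴/(8D³k) = (41.1×10³ × 9.8⁴)/(8 × 90.0³ × 8.1)
    = 3.79093e+08 / 4.72392e+07 = 8.025 → 8 coils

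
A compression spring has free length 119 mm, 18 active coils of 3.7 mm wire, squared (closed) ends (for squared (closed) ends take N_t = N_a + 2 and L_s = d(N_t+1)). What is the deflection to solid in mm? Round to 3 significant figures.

N_t = 20; L_s = 3.7·21 = 77.7 mm
δ_solid = L₀ − L_s = 119 − 77.7 = 41.3 mm

41.3 mm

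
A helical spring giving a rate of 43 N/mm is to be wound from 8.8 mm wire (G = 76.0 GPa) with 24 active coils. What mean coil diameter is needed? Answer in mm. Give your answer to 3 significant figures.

D = (Gd⁴/(8N_a·k))^(1/3) = (76.0×10³·8.8⁴/(8·24·43))^(1/3)
  = (55204.5)^(1/3) = 38.0766 mm

38.1 mm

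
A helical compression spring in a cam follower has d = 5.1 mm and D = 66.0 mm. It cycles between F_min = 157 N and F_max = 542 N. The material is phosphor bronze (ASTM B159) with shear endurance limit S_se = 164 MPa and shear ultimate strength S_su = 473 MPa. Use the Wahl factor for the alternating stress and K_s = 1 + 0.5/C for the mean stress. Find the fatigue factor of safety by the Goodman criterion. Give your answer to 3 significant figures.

0.381

C = D/d = 66.0/5.1 = 12.9412; K_W = (4C−1)/(4C−4)+0.615/C = 1.1103; K_s = 1+0.5/C = 1.0386
F_a = (F_max−F_min)/2 = 192.5 N; F_m = (F_max+F_min)/2 = 349.5 N
τ_a = K_W·8F_aD/(πd³) = 1.1103 × 243.9 = 270.8 MPa
τ_m = K_s·8F_mD/(πd³) = 1.0386 × 442.81 = 459.92 MPa
Goodman: 1/n_f = τ_a/S_se + τ_m/S_su = 270.8/164 + 459.92/473 = 1.65125 + 0.97235 = 2.6236
n_f = 1/2.6236 = 0.3812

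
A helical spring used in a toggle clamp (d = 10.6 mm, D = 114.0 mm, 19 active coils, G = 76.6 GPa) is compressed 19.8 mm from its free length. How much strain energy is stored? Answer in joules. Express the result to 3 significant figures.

k = Gd⁴/(8D³N_a) = (76.6×10³)(10.6⁴)/(8·114.0³·19) = 4.2943 N/mm
U = ½kδ² = 0.5 × 4.2943 × 19.8² = 841.77 N·mm = 0.84177 J

0.842 J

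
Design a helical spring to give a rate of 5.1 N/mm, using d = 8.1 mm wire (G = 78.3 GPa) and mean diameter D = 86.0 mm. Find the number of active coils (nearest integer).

13

N_a = Gd⁴/(8D³k) = (78.3×10³ × 8.1⁴)/(8 × 86.0³ × 5.1)
    = 3.37056e+08 / 2.59511e+07 = 12.99 → 13 coils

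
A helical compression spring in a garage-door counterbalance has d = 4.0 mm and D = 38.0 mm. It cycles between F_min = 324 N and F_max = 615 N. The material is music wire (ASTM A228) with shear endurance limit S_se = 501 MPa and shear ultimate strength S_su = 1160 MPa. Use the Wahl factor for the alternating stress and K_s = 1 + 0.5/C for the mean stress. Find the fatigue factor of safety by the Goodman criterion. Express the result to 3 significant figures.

C = D/d = 38.0/4.0 = 9.5000; K_W = (4C−1)/(4C−4)+0.615/C = 1.1530; K_s = 1+0.5/C = 1.0526
F_a = (F_max−F_min)/2 = 145.5 N; F_m = (F_max+F_min)/2 = 469.5 N
τ_a = K_W·8F_aD/(πd³) = 1.1530 × 219.99 = 253.64 MPa
τ_m = K_s·8F_mD/(πd³) = 1.0526 × 709.87 = 747.23 MPa
Goodman: 1/n_f = τ_a/S_se + τ_m/S_su = 253.64/501 + 747.23/1160 = 0.50628 + 0.64417 = 1.1504
n_f = 1/1.1504 = 0.8692

0.869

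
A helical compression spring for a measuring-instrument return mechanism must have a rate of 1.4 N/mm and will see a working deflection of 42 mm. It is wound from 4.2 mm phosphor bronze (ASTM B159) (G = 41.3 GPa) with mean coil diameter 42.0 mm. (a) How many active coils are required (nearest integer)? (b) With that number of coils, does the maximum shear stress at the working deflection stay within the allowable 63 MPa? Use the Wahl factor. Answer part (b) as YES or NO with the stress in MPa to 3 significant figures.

N_a = Gd⁴/(8D³k) = (41.3×10³)(4.2⁴)/(8·42.0³·1.4) = 15.49 → N_a = 15
Actual rate k = Gd⁴/(8D³·15) = 1.4455 N/mm
Working load F = kδ = 1.4455·42 = 60.711 N
C = 42.0/4.2 = 10.0000; K_W = (4C−1)/(4C−4)+0.615/C = 1.1448
τ_max = K_W·8FD/(πd³) = 1.1448·87.641 = 100.33 MPa
τ_max > 63 MPa → exceeds allowable

(a) 15 coils; (b) NO, τ_max = 100 MPa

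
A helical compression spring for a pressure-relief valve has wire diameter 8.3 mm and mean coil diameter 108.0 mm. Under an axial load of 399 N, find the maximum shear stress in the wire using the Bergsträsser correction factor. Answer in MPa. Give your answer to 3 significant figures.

211 MPa

Spring index C = D/d = 108.0/8.3 = 13.0120
K_B = (4C+2)/(4C−3) = 54.048/49.048 = 1.1019
τ₀ = 8FD/(πd³) = 8·399·108.0/(π·8.3³) = 344736/1796.3 = 191.91 MPa
τ_max = K·τ₀ = 1.1019 × 191.91 = 211.48 MPa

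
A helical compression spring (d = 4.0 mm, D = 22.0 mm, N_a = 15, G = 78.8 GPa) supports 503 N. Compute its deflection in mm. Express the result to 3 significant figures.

31.9 mm

k = Gd⁴/(8D³N_a) = (78.8×10³)(4.0⁴)/(8·22.0³·15) = 15.788 N/mm
δ = F/k = 503 / 15.788 = 31.86 mm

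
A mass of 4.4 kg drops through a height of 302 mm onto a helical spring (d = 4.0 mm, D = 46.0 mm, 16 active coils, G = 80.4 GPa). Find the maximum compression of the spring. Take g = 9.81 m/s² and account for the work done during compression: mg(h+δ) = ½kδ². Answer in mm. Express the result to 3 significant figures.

k = Gd⁴/(8D³N_a) = (80.4×10³)(4.0⁴)/(8·46.0³·16) = 1.652 N/mm
W = mg = 4.4 × 9.81 = 43.164 N
½kδ² − Wδ − Wh = 0 → δ = (W + √(W² + 2kWh))/k
δ = (43.164 + √(1863.1 + 43069.6))/1.652 = (43.164 + 211.97)/1.652 = 154.44 mm

154 mm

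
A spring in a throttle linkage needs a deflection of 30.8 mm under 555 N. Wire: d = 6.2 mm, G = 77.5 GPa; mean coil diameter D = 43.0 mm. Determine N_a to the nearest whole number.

10

Required rate k = F/δ = 555/30.8 = 18.019 N/mm
N_a = Gd⁴/(8D³k) = (77.5×10³ × 6.2⁴)/(8 × 43.0³ × 18.019)
    = 1.14517e+08 / 1.14614e+07 = 9.992 → 10 coils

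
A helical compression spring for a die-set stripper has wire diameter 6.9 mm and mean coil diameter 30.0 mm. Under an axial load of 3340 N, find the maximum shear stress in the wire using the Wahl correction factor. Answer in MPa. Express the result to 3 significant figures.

1060 MPa

Spring index C = D/d = 30.0/6.9 = 4.3478
K_W = (4C−1)/(4C−4) + 0.615/C = 16.391/13.391 + 0.1414 = 1.3655
τ₀ = 8FD/(πd³) = 8·3340·30.0/(π·6.9³) = 801600/1032 = 776.71 MPa
τ_max = K·τ₀ = 1.3655 × 776.71 = 1060.6 MPa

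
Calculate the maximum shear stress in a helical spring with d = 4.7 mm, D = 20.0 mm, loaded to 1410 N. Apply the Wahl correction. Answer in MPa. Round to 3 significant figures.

Spring index C = D/d = 20.0/4.7 = 4.2553
K_W = (4C−1)/(4C−4) + 0.615/C = 16.021/13.021 + 0.1445 = 1.3749
τ₀ = 8FD/(πd³) = 8·1410·20.0/(π·4.7³) = 225600/326.17 = 691.66 MPa
τ_max = K·τ₀ = 1.3749 × 691.66 = 950.98 MPa

951 MPa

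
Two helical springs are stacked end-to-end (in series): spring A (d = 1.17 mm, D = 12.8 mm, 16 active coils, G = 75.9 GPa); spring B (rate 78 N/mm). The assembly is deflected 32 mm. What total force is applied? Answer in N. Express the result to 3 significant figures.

k_A = Gd⁴/(8D³N_a) = (75.9×10³)(1.17⁴)/(8·12.8³·16) = 0.52984 N/mm
Series: 1/k_eq = 1/0.52984 + 1/78 = 1.9002; k_eq = 0.52627 N/mm
F = k_eq·δ = 0.52627·32 = 16.841 N

16.8 N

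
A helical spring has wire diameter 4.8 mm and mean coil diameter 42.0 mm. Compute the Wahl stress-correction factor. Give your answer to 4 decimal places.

C = D/d = 42.0/4.8 = 8.7500
K_W = (4C−1)/(4C−4) + 0.615/C = 34.000/31.000 + 0.0703 = 1.1671

1.1671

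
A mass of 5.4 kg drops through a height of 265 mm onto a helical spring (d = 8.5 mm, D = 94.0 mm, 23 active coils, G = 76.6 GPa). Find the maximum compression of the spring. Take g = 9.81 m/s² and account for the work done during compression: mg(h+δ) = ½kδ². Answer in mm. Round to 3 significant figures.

126 mm

k = Gd⁴/(8D³N_a) = (76.6×10³)(8.5⁴)/(8·94.0³·23) = 2.6164 N/mm
W = mg = 5.4 × 9.81 = 52.974 N
½kδ² − Wδ − Wh = 0 → δ = (W + √(W² + 2kWh))/k
δ = (52.974 + √(2806.2 + 73458.4))/2.6164 = (52.974 + 276.16)/2.6164 = 125.8 mm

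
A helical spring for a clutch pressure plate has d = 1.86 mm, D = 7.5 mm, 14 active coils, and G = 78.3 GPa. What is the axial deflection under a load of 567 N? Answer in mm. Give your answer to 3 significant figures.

k = Gd⁴/(8D³N_a) = (78.3×10³)(1.86⁴)/(8·7.5³·14) = 19.834 N/mm
δ = F/k = 567 / 19.834 = 28.587 mm

28.6 mm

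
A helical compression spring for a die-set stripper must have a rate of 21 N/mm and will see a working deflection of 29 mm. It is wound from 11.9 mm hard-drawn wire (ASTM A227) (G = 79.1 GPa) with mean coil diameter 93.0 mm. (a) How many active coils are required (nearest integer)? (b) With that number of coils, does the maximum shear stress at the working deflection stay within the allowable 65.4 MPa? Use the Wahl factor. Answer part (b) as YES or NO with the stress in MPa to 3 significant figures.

(a) 12 coils; (b) NO, τ_max = 99.5 MPa

N_a = Gd⁴/(8D³k) = (79.1×10³)(11.9⁴)/(8·93.0³·21) = 11.74 → N_a = 12
Actual rate k = Gd⁴/(8D³·12) = 20.542 N/mm
Working load F = kδ = 20.542·29 = 595.72 N
C = 93.0/11.9 = 7.8151; K_W = (4C−1)/(4C−4)+0.615/C = 1.1887
τ_max = K_W·8FD/(πd³) = 1.1887·83.719 = 99.52 MPa
τ_max > 65.4 MPa → exceeds allowable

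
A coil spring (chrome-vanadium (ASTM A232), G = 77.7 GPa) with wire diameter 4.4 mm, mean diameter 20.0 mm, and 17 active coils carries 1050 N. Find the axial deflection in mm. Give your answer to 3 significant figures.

39.2 mm

k = Gd⁴/(8D³N_a) = (77.7×10³)(4.4⁴)/(8·20.0³·17) = 26.767 N/mm
δ = F/k = 1050 / 26.767 = 39.227 mm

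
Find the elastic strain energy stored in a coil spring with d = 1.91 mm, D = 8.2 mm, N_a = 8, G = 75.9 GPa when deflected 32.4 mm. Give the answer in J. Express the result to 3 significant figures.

k = Gd⁴/(8D³N_a) = (75.9×10³)(1.91⁴)/(8·8.2³·8) = 28.626 N/mm
U = ½kδ² = 0.5 × 28.626 × 32.4² = 15025 N·mm = 15.025 J

15.0 J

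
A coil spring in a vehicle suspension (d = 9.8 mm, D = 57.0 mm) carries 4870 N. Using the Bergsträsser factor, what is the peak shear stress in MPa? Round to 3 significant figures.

Spring index C = D/d = 57.0/9.8 = 5.8163
K_B = (4C+2)/(4C−3) = 25.265/20.265 = 1.2467
τ₀ = 8FD/(πd³) = 8·4870·57.0/(π·9.8³) = 2.22072e+06/2956.8 = 751.04 MPa
τ_max = K·τ₀ = 1.2467 × 751.04 = 936.35 MPa

936 MPa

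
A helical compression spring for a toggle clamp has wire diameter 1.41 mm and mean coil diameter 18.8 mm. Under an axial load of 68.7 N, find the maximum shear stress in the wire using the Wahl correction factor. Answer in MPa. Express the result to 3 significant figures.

1300 MPa

Spring index C = D/d = 18.8/1.41 = 13.3333
K_W = (4C−1)/(4C−4) + 0.615/C = 52.333/49.333 + 0.0461 = 1.1069
τ₀ = 8FD/(πd³) = 8·68.7·18.8/(π·1.41³) = 10332.5/8.8066 = 1173.3 MPa
τ_max = K·τ₀ = 1.1069 × 1173.3 = 1298.7 MPa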